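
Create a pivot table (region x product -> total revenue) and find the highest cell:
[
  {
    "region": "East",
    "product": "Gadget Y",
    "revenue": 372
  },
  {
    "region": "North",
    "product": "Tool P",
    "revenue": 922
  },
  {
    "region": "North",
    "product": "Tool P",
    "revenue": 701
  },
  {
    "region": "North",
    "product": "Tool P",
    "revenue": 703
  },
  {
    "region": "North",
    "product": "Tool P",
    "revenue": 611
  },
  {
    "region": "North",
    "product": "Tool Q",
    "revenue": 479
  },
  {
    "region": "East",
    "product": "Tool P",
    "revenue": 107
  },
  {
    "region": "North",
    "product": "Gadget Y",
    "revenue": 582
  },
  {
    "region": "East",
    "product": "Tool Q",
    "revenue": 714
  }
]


Pivot: region (rows) x product (columns) -> total revenue

     Gadget Y      Tool P        Tool Q      
East           372           107           714  
North          582          2937           479  

Highest: North / Tool P = $2937

North / Tool P = $2937


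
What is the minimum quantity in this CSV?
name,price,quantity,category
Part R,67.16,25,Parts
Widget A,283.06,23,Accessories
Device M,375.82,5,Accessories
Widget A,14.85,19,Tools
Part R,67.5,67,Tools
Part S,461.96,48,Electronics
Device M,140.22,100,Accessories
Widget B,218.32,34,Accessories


Computing minimum quantity:
Values: [25, 23, 5, 19, 67, 48, 100, 34]
Min = 5

5


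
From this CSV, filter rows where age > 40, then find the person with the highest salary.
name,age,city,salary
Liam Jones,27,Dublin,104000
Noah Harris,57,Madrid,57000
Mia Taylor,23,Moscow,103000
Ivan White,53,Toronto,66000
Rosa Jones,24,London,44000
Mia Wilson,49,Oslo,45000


Filter: age > 40
Sort by: salary (descending)

Filtered records (3):
  Ivan White, age 53, salary $66000
  Noah Harris, age 57, salary $57000
  Mia Wilson, age 49, salary $45000

Highest salary: Ivan White ($66000)

Ivan White


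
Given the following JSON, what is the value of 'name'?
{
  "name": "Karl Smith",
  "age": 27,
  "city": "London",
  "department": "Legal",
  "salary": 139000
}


Looking up field 'name'
Value: Karl Smith

Karl Smith


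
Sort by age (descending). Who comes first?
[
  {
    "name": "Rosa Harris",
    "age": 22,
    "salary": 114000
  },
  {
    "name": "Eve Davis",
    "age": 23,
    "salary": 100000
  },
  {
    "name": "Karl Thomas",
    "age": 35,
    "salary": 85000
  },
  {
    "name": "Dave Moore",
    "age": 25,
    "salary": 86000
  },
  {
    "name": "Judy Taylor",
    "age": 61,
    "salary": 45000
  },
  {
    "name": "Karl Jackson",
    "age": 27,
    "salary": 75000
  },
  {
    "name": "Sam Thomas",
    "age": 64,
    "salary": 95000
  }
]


Sort by: age (descending)

Sorted order:
  1. Sam Thomas (age = 64)
  2. Judy Taylor (age = 61)
  3. Karl Thomas (age = 35)
  4. Karl Jackson (age = 27)
  5. Dave Moore (age = 25)
  6. Eve Davis (age = 23)
  7. Rosa Harris (age = 22)

First: Sam Thomas

Sam Thomas


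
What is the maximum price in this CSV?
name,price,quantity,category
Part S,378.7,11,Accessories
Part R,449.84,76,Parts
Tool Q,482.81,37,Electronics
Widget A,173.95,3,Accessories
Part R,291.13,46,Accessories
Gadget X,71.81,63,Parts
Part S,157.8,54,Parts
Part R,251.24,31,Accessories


Computing maximum price:
Values: [378.7, 449.84, 482.81, 173.95, 291.13, 71.81, 157.8, 251.24]
Max = 482.81

482.81


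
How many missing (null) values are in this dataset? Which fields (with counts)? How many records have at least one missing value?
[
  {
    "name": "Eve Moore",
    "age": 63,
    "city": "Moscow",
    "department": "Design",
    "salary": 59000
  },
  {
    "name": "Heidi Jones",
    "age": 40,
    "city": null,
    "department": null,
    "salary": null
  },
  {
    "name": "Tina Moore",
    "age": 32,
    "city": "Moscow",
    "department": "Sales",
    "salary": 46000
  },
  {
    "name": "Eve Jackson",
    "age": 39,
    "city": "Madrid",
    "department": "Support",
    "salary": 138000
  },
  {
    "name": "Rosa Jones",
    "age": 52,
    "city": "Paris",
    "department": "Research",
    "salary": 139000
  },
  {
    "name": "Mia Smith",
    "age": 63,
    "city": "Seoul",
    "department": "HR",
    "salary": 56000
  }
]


Checking for missing (null) values in 6 records:

  Eve Moore: complete
  Heidi Jones: city, department, salary
  Tina Moore: complete
  Eve Jackson: complete
  Rosa Jones: complete
  Mia Smith: complete

Per field:
  name: 0 missing
  age: 0 missing
  city: 1 missing
  department: 1 missing
  salary: 1 missing

Total missing values: 3
Records with any missing: 1

3 missing values (city: 1, department: 1, salary: 1); 1 incomplete records


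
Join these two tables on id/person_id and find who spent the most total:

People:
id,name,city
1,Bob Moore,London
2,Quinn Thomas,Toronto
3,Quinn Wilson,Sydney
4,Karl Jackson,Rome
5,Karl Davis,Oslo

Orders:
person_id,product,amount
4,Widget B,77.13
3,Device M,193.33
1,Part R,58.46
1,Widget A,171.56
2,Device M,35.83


Join on: people.id = orders.person_id

Joined rows:
  Karl Jackson (Rome) bought Widget B for $77.13
  Quinn Wilson (Sydney) bought Device M for $193.33
  Bob Moore (London) bought Part R for $58.46
  Bob Moore (London) bought Widget A for $171.56
  Quinn Thomas (Toronto) bought Device M for $35.83

Total per person:
  Bob Moore: $230.02
  Quinn Wilson: $193.33
  Karl Jackson: $77.13
  Quinn Thomas: $35.83

Top spender: Bob Moore ($230.02)

Bob Moore ($230.02)


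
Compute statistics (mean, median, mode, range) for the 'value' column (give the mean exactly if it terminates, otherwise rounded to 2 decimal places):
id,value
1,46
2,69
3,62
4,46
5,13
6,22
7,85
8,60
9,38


Data: [46, 69, 62, 46, 13, 22, 85, 60, 38]
Count: 9
Sum: 441
Mean: 441/9 = 49
Sorted: [13, 22, 38, 46, 46, 60, 62, 69, 85]
Median: 46.0
Mode: 46 (2 times)
Range: 85 - 13 = 72
Min: 13, Max: 85

mean=49, median=46.0, mode=46, range=72


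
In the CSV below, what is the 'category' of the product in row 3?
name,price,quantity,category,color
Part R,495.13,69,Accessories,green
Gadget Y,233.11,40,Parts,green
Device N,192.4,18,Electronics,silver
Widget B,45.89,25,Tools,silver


Query: Row 3 ('Device N'), column 'category'
Value: Electronics

Electronics


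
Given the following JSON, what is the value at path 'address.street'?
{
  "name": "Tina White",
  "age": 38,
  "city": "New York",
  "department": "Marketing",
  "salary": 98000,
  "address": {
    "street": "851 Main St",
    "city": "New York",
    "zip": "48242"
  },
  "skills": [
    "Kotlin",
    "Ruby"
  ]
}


Query: address.street
Path: address -> street
Value: 851 Main St

851 Main St


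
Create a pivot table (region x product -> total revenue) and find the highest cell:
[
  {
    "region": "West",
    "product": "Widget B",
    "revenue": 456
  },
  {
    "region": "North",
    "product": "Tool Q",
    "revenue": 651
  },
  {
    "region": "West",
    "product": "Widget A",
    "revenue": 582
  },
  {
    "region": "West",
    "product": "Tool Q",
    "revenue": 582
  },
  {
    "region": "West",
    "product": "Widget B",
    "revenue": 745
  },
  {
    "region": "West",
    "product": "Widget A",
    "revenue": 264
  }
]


Pivot: region (rows) x product (columns) -> total revenue

     Tool Q        Widget A      Widget B    
North          651             0             0  
West           582           846          1201  

Highest: West / Widget B = $1201

West / Widget B = $1201


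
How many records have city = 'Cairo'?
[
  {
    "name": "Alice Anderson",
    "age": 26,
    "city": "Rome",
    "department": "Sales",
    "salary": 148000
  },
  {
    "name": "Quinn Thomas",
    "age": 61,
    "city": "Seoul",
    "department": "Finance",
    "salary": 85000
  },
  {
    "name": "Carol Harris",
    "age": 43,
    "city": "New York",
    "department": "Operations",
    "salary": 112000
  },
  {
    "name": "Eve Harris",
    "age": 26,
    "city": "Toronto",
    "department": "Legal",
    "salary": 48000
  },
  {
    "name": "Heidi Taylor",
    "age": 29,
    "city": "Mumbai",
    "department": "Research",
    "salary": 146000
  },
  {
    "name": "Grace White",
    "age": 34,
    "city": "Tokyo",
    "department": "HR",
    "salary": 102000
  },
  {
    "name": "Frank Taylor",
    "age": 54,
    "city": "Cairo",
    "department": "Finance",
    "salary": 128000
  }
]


Data: 7 records
Condition: city = 'Cairo'

Checking each record:
  Alice Anderson: Rome
  Quinn Thomas: Seoul
  Carol Harris: New York
  Eve Harris: Toronto
  Heidi Taylor: Mumbai
  Grace White: Tokyo
  Frank Taylor: Cairo MATCH

Count: 1

1


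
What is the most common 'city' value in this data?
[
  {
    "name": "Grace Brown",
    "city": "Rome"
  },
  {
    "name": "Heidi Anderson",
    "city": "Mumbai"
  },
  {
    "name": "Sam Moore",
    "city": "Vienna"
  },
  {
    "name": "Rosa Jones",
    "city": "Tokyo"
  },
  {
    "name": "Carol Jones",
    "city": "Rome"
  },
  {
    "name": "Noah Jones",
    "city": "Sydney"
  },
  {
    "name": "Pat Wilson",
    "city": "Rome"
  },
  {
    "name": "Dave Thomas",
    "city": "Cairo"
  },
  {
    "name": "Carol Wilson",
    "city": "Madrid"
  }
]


Counting 'city' values across 9 records:

  Rome: 3 ###
  Mumbai: 1 #
  Vienna: 1 #
  Tokyo: 1 #
  Sydney: 1 #
  Cairo: 1 #
  Madrid: 1 #

Most common: Rome (3 times)

Rome (3 times)


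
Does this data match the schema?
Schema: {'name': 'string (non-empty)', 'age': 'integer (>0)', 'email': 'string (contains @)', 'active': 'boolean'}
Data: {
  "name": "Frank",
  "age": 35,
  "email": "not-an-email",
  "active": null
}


Validating each field against schema:
  name: OK (non-empty string)
  age: OK (positive integer)
  email: FAIL ("not-an-email" does not contain @)
  active: FAIL (null is not a boolean)

Result: INVALID (2 errors: email, active)

INVALID (2 errors: email, active)


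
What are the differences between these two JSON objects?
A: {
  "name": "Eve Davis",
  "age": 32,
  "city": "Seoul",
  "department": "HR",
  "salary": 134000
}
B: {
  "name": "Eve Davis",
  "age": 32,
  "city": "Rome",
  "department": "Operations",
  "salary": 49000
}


Comparing each field (in key order):
  name: same
  age: same
  city: DIFFERENT
  department: DIFFERENT
  salary: DIFFERENT
Differences:
  city: Seoul -> Rome
  department: HR -> Operations
  salary: 134000 -> 49000

3 field(s) changed

3 changes: city, department, salary


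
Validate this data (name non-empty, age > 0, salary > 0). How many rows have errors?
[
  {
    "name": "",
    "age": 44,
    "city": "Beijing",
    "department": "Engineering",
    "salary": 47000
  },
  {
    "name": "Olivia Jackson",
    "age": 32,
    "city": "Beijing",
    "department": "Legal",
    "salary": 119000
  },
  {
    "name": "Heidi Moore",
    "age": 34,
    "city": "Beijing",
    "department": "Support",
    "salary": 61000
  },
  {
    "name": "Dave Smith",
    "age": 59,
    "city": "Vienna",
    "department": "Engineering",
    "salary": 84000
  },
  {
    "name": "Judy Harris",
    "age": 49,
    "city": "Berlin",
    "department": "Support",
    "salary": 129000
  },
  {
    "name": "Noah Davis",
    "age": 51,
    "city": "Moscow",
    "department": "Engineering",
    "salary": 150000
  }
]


Validating 6 records:
Rules: name non-empty, age > 0, salary > 0

  Row 1 (???): empty name
  Row 2 (Olivia Jackson): OK
  Row 3 (Heidi Moore): OK
  Row 4 (Dave Smith): OK
  Row 5 (Judy Harris): OK
  Row 6 (Noah Davis): OK

Total errors: 1

1 errors


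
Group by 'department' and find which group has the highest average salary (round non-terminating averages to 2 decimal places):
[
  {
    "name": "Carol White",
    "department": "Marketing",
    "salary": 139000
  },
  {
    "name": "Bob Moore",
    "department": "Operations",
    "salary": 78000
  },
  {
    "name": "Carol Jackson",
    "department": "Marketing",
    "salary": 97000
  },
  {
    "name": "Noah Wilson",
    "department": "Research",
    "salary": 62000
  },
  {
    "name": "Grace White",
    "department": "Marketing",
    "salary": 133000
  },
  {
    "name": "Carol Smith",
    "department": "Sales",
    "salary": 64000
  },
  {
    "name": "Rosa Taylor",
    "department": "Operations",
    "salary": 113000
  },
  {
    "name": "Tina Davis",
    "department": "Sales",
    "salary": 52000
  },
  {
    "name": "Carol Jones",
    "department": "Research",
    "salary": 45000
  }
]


Group by: department

Groups:
  Marketing: 3 people, avg salary = 369000/3 = $123000
  Operations: 2 people, avg salary = 191000/2 = $95500
  Research: 2 people, avg salary = 107000/2 = $53500
  Sales: 2 people, avg salary = 116000/2 = $58000

Highest average salary: Marketing ($123000)

Marketing ($123000)


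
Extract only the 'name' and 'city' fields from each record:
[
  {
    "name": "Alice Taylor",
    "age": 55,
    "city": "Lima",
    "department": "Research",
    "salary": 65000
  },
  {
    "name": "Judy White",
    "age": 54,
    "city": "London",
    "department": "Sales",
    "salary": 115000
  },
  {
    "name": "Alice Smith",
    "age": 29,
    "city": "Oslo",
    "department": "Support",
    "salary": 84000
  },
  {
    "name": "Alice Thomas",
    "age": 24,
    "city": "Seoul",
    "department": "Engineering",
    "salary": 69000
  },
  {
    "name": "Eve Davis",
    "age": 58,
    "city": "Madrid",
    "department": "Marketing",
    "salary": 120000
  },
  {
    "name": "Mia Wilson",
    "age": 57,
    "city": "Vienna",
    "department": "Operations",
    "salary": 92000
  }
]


Original: 6 records with fields: name, age, city, department, salary
Keep: ['name', 'city']
Drop: ['age', 'department', 'salary']
Result: 6 records, 2 fields each

[
  {
    "name": "Alice Taylor",
    "city": "Lima"
  },
  {
    "name": "Judy White",
    "city": "London"
  },
  {
    "name": "Alice Smith",
    "city": "Oslo"
  },
  {
    "name": "Alice Thomas",
    "city": "Seoul"
  },
  {
    "name": "Eve Davis",
    "city": "Madrid"
  },
  {
    "name": "Mia Wilson",
    "city": "Vienna"
  }
]


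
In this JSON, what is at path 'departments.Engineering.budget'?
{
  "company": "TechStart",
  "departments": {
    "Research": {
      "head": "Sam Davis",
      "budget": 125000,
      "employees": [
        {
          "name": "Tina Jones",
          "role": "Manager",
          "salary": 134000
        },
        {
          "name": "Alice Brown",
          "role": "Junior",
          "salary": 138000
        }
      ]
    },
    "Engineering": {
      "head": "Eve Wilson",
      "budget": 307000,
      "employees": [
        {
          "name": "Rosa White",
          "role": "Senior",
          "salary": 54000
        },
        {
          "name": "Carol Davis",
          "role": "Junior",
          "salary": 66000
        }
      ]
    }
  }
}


Path: departments.Engineering.budget

Navigate:
  -> departments
  -> Engineering
  -> budget = 307000

307000


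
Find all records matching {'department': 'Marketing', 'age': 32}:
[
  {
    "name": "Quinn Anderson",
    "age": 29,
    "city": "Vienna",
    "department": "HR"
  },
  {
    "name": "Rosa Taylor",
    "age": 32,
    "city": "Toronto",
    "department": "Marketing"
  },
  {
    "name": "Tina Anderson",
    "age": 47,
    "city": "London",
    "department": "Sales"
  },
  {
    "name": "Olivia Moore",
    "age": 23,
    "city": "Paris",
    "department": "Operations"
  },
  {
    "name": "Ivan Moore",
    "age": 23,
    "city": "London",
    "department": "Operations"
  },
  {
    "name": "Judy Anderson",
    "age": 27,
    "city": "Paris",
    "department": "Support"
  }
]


Search criteria: {'department': 'Marketing', 'age': 32}

Checking 6 records:
  Quinn Anderson: {department: HR, age: 29}
  Rosa Taylor: {department: Marketing, age: 32} <-- MATCH
  Tina Anderson: {department: Sales, age: 47}
  Olivia Moore: {department: Operations, age: 23}
  Ivan Moore: {department: Operations, age: 23}
  Judy Anderson: {department: Support, age: 27}

Matches: ["Rosa Taylor"]

["Rosa Taylor"]


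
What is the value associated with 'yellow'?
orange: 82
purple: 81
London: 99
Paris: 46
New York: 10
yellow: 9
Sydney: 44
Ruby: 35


Looking up key 'yellow'
Value: 9

9


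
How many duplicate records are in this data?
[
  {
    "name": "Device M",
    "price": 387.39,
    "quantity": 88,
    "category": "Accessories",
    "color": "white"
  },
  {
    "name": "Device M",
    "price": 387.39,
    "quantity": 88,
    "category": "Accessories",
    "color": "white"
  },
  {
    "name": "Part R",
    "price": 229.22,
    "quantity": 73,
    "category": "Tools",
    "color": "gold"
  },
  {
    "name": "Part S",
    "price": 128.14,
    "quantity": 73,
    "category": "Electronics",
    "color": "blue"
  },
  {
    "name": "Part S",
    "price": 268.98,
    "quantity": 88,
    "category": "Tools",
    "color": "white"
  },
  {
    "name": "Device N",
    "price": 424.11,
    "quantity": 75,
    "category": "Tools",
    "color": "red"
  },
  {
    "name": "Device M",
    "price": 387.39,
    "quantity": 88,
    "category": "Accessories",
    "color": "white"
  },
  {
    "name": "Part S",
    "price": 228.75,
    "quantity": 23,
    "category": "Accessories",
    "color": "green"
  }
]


Checking 8 records for duplicates:

  Row 1: Device M ($387.39, qty 88)
  Row 2: Device M ($387.39, qty 88) <-- DUPLICATE
  Row 3: Part R ($229.22, qty 73)
  Row 4: Part S ($128.14, qty 73)
  Row 5: Part S ($268.98, qty 88)
  Row 6: Device N ($424.11, qty 75)
  Row 7: Device M ($387.39, qty 88) <-- DUPLICATE
  Row 8: Part S ($228.75, qty 23)

Duplicates found: 2
Unique records: 6

2 duplicates, 6 unique


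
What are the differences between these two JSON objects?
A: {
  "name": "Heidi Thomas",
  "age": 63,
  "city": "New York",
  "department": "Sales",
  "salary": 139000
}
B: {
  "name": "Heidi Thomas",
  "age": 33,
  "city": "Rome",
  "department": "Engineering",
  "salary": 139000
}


Comparing each field (in key order):
  name: same
  age: DIFFERENT
  city: DIFFERENT
  department: DIFFERENT
  salary: same
Differences:
  age: 63 -> 33
  city: New York -> Rome
  department: Sales -> Engineering

3 field(s) changed

3 changes: age, city, department


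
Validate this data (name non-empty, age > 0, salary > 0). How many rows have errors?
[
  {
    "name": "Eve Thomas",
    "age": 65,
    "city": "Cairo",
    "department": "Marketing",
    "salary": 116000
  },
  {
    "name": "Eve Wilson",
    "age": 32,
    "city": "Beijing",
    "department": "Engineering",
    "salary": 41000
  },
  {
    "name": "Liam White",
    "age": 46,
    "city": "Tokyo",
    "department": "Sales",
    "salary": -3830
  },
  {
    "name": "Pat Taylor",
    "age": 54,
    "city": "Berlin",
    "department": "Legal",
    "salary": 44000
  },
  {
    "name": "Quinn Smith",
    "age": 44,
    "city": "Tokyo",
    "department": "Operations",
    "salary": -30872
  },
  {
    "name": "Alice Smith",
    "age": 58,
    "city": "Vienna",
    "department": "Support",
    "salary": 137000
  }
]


Validating 6 records:
Rules: name non-empty, age > 0, salary > 0

  Row 1 (Eve Thomas): OK
  Row 2 (Eve Wilson): OK
  Row 3 (Liam White): negative salary: -3830
  Row 4 (Pat Taylor): OK
  Row 5 (Quinn Smith): negative salary: -30872
  Row 6 (Alice Smith): OK

Total errors: 2

2 errors


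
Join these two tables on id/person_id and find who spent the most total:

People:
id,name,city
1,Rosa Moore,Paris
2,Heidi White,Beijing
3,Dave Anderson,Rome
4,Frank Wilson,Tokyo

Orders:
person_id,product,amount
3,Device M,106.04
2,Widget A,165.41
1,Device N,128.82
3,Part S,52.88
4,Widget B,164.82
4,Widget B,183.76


Join on: people.id = orders.person_id

Joined rows:
  Dave Anderson (Rome) bought Device M for $106.04
  Heidi White (Beijing) bought Widget A for $165.41
  Rosa Moore (Paris) bought Device N for $128.82
  Dave Anderson (Rome) bought Part S for $52.88
  Frank Wilson (Tokyo) bought Widget B for $164.82
  Frank Wilson (Tokyo) bought Widget B for $183.76

Total per person:
  Frank Wilson: $348.58
  Heidi White: $165.41
  Dave Anderson: $158.92
  Rosa Moore: $128.82

Top spender: Frank Wilson ($348.58)

Frank Wilson ($348.58)


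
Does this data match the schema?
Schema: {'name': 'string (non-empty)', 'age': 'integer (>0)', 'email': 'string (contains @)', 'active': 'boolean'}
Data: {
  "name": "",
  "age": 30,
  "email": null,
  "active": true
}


Validating each field against schema:
  name: FAIL ("" is an empty string)
  age: OK (positive integer)
  email: FAIL (null is not a string)
  active: OK (boolean)

Result: INVALID (2 errors: name, email)

INVALID (2 errors: name, email)


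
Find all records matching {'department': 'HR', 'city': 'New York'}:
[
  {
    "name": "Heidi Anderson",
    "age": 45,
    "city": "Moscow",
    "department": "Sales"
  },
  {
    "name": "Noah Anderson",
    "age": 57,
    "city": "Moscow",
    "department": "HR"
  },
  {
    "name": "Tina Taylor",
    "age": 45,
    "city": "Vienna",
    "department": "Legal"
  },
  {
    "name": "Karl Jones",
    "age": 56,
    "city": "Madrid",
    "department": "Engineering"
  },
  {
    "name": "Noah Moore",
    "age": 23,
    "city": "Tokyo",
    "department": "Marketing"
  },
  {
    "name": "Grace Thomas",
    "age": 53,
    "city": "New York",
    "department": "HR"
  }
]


Search criteria: {'department': 'HR', 'city': 'New York'}

Checking 6 records:
  Heidi Anderson: {department: Sales, city: Moscow}
  Noah Anderson: {department: HR, city: Moscow}
  Tina Taylor: {department: Legal, city: Vienna}
  Karl Jones: {department: Engineering, city: Madrid}
  Noah Moore: {department: Marketing, city: Tokyo}
  Grace Thomas: {department: HR, city: New York} <-- MATCH

Matches: ["Grace Thomas"]

["Grace Thomas"]


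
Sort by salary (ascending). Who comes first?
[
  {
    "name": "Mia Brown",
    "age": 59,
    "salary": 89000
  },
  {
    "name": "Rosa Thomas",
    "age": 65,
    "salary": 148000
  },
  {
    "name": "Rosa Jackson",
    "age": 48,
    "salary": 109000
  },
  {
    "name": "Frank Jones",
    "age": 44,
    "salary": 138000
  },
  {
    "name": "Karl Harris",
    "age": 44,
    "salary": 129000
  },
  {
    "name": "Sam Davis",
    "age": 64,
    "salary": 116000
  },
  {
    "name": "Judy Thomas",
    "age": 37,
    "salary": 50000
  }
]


Sort by: salary (ascending)

Sorted order:
  1. Judy Thomas (salary = 50000)
  2. Mia Brown (salary = 89000)
  3. Rosa Jackson (salary = 109000)
  4. Sam Davis (salary = 116000)
  5. Karl Harris (salary = 129000)
  6. Frank Jones (salary = 138000)
  7. Rosa Thomas (salary = 148000)

First: Judy Thomas

Judy Thomas


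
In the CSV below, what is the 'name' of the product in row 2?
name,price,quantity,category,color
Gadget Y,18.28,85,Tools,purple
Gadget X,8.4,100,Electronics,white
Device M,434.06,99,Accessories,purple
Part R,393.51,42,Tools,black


Query: Row 2 ('Gadget X'), column 'name'
Value: Gadget X

Gadget X


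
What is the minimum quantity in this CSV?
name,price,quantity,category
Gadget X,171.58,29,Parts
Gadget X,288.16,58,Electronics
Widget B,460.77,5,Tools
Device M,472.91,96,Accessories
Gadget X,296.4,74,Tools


Computing minimum quantity:
Values: [29, 58, 5, 96, 74]
Min = 5

5


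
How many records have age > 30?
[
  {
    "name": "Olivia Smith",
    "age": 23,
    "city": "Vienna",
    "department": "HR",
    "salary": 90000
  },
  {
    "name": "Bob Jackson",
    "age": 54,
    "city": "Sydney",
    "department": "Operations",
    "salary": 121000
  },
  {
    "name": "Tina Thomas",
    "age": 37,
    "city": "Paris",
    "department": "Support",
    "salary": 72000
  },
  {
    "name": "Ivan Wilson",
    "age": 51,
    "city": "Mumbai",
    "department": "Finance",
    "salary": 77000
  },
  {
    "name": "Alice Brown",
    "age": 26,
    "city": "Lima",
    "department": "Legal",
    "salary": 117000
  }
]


Data: 5 records
Condition: age > 30

Checking each record:
  Olivia Smith: 23
  Bob Jackson: 54 MATCH
  Tina Thomas: 37 MATCH
  Ivan Wilson: 51 MATCH
  Alice Brown: 26

Count: 3

3


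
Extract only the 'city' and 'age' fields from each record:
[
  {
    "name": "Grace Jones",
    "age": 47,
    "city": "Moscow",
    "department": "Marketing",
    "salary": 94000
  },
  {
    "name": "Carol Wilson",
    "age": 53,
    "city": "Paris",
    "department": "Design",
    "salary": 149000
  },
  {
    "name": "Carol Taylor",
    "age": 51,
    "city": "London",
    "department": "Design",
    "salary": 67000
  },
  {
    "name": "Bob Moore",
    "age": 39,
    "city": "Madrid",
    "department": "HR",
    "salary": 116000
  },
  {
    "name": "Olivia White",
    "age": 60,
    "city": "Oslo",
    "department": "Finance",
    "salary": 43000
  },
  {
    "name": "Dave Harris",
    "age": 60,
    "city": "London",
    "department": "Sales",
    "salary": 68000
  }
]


Original: 6 records with fields: name, age, city, department, salary
Keep: ['city', 'age']
Drop: ['name', 'department', 'salary']
Result: 6 records, 2 fields each

[
  {
    "city": "Moscow",
    "age": 47
  },
  {
    "city": "Paris",
    "age": 53
  },
  {
    "city": "London",
    "age": 51
  },
  {
    "city": "Madrid",
    "age": 39
  },
  {
    "city": "Oslo",
    "age": 60
  },
  {
    "city": "London",
    "age": 60
  }
]


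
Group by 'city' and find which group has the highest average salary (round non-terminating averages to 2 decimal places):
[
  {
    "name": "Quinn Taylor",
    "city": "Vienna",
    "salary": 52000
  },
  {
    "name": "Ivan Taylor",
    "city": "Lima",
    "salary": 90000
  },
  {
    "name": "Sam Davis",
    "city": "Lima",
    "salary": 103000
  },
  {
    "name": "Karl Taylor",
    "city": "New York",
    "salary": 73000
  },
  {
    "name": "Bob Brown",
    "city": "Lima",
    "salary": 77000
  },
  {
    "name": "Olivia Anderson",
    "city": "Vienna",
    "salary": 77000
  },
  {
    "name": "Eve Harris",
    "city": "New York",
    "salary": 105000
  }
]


Group by: city

Groups:
  Lima: 3 people, avg salary = 270000/3 = $90000
  New York: 2 people, avg salary = 178000/2 = $89000
  Vienna: 2 people, avg salary = 129000/2 = $64500

Highest average salary: Lima ($90000)

Lima ($90000)


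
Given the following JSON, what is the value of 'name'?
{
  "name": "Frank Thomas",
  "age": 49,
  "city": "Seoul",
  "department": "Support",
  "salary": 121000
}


Looking up field 'name'
Value: Frank Thomas

Frank Thomas


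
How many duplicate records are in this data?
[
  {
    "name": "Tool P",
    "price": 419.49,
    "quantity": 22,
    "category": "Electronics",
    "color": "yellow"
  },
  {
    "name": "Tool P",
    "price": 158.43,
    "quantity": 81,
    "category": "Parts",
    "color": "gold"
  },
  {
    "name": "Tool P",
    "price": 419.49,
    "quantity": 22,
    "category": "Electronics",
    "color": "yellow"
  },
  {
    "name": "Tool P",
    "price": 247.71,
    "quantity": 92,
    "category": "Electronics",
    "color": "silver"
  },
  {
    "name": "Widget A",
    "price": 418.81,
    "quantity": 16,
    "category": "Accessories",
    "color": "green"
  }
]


Checking 5 records for duplicates:

  Row 1: Tool P ($419.49, qty 22)
  Row 2: Tool P ($158.43, qty 81)
  Row 3: Tool P ($419.49, qty 22) <-- DUPLICATE
  Row 4: Tool P ($247.71, qty 92)
  Row 5: Widget A ($418.81, qty 16)

Duplicates found: 1
Unique records: 4

1 duplicates, 4 unique


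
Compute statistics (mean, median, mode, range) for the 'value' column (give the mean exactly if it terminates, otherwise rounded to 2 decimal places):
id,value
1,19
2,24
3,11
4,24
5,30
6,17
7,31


Data: [19, 24, 11, 24, 30, 17, 31]
Count: 7
Sum: 156
Mean: 156/7 ≈ 22.29 (rounded to 2 decimal places)
Sorted: [11, 17, 19, 24, 24, 30, 31]
Median: 24.0
Mode: 24 (2 times)
Range: 31 - 11 = 20
Min: 11, Max: 31

mean≈22.29, median=24.0, mode=24, range=20


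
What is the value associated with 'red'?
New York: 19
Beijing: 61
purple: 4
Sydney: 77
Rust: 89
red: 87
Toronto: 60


Looking up key 'red'
Value: 87

87


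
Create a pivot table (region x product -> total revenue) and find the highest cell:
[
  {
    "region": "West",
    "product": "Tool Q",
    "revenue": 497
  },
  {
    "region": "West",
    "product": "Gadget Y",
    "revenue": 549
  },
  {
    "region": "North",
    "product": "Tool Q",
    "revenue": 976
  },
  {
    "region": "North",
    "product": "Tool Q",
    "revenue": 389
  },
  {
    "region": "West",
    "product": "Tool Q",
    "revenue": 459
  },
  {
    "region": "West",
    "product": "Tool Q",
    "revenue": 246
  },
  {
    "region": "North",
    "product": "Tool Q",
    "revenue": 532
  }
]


Pivot: region (rows) x product (columns) -> total revenue

     Gadget Y      Tool Q      
North            0          1897  
West           549          1202  

Highest: North / Tool Q = $1897

North / Tool Q = $1897


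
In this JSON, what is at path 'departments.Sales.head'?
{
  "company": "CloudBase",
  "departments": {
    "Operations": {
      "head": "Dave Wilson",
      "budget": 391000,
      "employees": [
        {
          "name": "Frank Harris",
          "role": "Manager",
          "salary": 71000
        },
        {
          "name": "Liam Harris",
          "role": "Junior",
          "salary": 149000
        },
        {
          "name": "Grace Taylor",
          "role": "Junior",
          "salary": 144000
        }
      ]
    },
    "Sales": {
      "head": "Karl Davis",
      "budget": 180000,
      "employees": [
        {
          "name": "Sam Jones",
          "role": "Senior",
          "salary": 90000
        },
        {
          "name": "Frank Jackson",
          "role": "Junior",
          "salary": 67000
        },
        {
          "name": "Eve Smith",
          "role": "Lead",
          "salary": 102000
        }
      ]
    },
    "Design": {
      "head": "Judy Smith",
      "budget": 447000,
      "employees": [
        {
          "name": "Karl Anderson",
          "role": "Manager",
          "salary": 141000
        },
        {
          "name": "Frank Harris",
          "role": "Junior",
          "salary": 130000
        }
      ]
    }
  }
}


Path: departments.Sales.head

Navigate:
  -> departments
  -> Sales
  -> head = 'Karl Davis'

Karl Davis


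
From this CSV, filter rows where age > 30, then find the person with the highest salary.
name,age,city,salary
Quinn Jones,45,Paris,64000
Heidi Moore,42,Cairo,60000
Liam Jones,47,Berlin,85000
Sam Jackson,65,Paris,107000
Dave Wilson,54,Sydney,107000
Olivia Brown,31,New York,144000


Filter: age > 30
Sort by: salary (descending)

Filtered records (6):
  Olivia Brown, age 31, salary $144000
  Sam Jackson, age 65, salary $107000
  Dave Wilson, age 54, salary $107000
  Liam Jones, age 47, salary $85000
  Quinn Jones, age 45, salary $64000
  Heidi Moore, age 42, salary $60000

Highest salary: Olivia Brown ($144000)

Olivia Brown


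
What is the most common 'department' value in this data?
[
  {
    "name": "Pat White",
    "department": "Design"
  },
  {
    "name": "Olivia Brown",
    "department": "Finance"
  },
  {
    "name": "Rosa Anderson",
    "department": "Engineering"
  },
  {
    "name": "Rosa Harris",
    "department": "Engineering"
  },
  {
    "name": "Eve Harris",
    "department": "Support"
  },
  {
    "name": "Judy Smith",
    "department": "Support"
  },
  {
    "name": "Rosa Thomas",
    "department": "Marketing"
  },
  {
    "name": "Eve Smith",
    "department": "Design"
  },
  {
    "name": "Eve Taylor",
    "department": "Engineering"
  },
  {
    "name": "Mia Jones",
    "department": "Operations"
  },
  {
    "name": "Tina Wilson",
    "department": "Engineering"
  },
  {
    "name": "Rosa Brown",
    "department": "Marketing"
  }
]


Counting 'department' values across 12 records:

  Engineering: 4 ####
  Design: 2 ##
  Support: 2 ##
  Marketing: 2 ##
  Finance: 1 #
  Operations: 1 #

Most common: Engineering (4 times)

Engineering (4 times)


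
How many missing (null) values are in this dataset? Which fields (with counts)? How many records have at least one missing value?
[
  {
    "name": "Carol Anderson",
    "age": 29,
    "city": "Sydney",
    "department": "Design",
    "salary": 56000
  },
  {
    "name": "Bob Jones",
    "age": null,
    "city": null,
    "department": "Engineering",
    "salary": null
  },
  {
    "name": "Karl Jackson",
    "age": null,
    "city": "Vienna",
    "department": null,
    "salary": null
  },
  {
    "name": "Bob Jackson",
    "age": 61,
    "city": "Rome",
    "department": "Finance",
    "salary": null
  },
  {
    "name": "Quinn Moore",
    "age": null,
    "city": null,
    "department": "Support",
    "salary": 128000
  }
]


Checking for missing (null) values in 5 records:

  Carol Anderson: complete
  Bob Jones: age, city, salary
  Karl Jackson: age, department, salary
  Bob Jackson: salary
  Quinn Moore: age, city

Per field:
  name: 0 missing
  age: 3 missing
  city: 2 missing
  department: 1 missing
  salary: 3 missing

Total missing values: 9
Records with any missing: 4

9 missing values (age: 3, city: 2, department: 1, salary: 3); 4 incomplete records


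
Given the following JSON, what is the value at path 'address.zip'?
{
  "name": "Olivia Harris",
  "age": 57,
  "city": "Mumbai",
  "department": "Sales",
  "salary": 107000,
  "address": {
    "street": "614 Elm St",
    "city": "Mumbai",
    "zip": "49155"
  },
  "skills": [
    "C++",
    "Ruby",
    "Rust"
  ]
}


Query: address.zip
Path: address -> zip
Value: 49155

49155


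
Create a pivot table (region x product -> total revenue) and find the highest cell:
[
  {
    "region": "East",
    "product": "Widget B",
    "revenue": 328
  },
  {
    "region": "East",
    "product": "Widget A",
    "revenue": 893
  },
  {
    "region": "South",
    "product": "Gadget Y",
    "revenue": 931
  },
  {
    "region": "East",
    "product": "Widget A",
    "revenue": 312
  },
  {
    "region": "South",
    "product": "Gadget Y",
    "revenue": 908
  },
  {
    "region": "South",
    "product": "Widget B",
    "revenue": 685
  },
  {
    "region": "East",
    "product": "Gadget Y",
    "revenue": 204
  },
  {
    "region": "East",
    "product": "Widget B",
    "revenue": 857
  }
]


Pivot: region (rows) x product (columns) -> total revenue

     Gadget Y      Widget A      Widget B    
East           204          1205          1185  
South         1839             0           685  

Highest: South / Gadget Y = $1839

South / Gadget Y = $1839


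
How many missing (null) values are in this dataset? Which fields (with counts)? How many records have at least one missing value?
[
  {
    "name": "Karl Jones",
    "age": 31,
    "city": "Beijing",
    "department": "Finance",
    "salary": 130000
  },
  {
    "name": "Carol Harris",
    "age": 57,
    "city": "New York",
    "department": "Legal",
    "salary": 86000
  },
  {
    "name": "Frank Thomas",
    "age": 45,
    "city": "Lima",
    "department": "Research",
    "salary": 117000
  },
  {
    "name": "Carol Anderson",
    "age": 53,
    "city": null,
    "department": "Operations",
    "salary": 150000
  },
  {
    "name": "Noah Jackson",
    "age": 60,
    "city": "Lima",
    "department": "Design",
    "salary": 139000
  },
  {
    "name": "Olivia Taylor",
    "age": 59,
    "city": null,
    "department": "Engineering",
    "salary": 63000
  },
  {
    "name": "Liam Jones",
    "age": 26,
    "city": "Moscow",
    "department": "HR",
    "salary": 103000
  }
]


Checking for missing (null) values in 7 records:

  Karl Jones: complete
  Carol Harris: complete
  Frank Thomas: complete
  Carol Anderson: city
  Noah Jackson: complete
  Olivia Taylor: city
  Liam Jones: complete

Per field:
  name: 0 missing
  age: 0 missing
  city: 2 missing
  department: 0 missing
  salary: 0 missing

Total missing values: 2
Records with any missing: 2

2 missing values (city: 2); 2 incomplete records


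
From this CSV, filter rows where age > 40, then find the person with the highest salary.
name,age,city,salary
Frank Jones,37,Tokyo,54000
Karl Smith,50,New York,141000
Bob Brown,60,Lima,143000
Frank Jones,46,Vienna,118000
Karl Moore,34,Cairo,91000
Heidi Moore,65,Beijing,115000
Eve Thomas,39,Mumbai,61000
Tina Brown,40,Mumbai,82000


Filter: age > 40
Sort by: salary (descending)

Filtered records (4):
  Bob Brown, age 60, salary $143000
  Karl Smith, age 50, salary $141000
  Frank Jones, age 46, salary $118000
  Heidi Moore, age 65, salary $115000

Highest salary: Bob Brown ($143000)

Bob Brown


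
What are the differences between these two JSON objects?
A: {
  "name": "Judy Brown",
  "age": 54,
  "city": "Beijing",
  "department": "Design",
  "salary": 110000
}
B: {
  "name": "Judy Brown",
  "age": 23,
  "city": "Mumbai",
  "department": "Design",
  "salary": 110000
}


Comparing each field (in key order):
  name: same
  age: DIFFERENT
  city: DIFFERENT
  department: same
  salary: same
Differences:
  age: 54 -> 23
  city: Beijing -> Mumbai

2 field(s) changed

2 changes: age, city


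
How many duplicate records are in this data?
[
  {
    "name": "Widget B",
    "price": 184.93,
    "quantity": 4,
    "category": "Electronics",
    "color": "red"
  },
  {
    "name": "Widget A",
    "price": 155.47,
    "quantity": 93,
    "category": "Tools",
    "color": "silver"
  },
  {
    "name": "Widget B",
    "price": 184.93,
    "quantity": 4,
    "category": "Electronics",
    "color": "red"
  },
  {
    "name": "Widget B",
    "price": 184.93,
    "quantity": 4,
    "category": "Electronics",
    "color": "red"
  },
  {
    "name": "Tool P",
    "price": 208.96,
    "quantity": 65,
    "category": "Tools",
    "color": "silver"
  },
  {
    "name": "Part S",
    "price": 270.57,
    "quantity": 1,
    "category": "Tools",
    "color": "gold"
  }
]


Checking 6 records for duplicates:

  Row 1: Widget B ($184.93, qty 4)
  Row 2: Widget A ($155.47, qty 93)
  Row 3: Widget B ($184.93, qty 4) <-- DUPLICATE
  Row 4: Widget B ($184.93, qty 4) <-- DUPLICATE
  Row 5: Tool P ($208.96, qty 65)
  Row 6: Part S ($270.57, qty 1)

Duplicates found: 2
Unique records: 4

2 duplicates, 4 unique


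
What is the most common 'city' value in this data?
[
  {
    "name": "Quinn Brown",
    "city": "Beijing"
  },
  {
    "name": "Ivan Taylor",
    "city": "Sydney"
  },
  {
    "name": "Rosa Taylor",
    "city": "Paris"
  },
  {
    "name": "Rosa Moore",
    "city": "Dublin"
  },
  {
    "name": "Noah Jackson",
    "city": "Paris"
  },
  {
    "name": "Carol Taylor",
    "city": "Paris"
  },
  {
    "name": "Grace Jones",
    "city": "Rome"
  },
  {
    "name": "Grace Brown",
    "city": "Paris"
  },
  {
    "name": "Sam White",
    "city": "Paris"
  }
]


Counting 'city' values across 9 records:

  Paris: 5 #####
  Beijing: 1 #
  Sydney: 1 #
  Dublin: 1 #
  Rome: 1 #

Most common: Paris (5 times)

Paris (5 times)


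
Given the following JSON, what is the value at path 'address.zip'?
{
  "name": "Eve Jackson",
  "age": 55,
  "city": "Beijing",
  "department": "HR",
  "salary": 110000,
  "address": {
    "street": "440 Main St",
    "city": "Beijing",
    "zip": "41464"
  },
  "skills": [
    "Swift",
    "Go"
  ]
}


Query: address.zip
Path: address -> zip
Value: 41464

41464


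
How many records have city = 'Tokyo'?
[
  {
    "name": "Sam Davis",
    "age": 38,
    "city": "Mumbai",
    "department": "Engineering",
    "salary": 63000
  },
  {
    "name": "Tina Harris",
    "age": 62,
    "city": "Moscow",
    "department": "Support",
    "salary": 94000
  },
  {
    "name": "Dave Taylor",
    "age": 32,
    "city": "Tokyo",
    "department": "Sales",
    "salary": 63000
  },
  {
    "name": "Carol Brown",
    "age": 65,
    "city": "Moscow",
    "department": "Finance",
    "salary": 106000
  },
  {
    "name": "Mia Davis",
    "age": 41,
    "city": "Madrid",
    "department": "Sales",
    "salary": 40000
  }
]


Data: 5 records
Condition: city = 'Tokyo'

Checking each record:
  Sam Davis: Mumbai
  Tina Harris: Moscow
  Dave Taylor: Tokyo MATCH
  Carol Brown: Moscow
  Mia Davis: Madrid

Count: 1

1


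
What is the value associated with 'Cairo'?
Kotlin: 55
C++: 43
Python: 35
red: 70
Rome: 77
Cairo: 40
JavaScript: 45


Looking up key 'Cairo'
Value: 40

40


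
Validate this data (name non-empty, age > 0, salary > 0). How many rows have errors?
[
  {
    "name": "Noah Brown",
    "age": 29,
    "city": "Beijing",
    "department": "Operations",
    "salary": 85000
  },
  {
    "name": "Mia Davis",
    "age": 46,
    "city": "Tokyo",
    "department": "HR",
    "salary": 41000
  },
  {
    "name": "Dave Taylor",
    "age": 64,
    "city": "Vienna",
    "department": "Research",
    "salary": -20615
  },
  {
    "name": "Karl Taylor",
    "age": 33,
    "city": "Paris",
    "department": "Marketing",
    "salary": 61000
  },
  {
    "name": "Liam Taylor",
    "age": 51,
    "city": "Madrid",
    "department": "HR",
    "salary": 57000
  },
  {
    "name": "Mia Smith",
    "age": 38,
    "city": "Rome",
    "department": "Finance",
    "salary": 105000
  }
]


Validating 6 records:
Rules: name non-empty, age > 0, salary > 0

  Row 1 (Noah Brown): OK
  Row 2 (Mia Davis): OK
  Row 3 (Dave Taylor): negative salary: -20615
  Row 4 (Karl Taylor): OK
  Row 5 (Liam Taylor): OK
  Row 6 (Mia Smith): OK

Total errors: 1

1 errors
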